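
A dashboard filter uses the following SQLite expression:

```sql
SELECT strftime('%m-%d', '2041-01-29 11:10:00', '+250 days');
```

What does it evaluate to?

First apply '+250 days': 2041-01-29 11:10:00 → 2041-10-06 11:10:00.
`%m-%d` extracts the month-day: 10-06.

10-06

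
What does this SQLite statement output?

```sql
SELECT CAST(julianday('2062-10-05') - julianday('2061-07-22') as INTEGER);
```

9 days remain in July 2061 after the 22nd (31 − 22).
Full months from August 2061 through September 2062 contribute their day counts.
Then 5 days into October 2062.
Total: 9 + 31 + 30 + 31 + 30 + 31 + 31 + 28 + 31 + 30 + 31 + 30 + 31 + 31 + 30 + 5 = 440.

440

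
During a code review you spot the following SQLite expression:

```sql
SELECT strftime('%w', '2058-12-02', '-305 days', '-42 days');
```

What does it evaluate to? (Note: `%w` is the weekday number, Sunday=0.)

4

First apply '-305 days', '-42 days': 2058-12-02 → 2057-12-20.
2057-12-20 is a Thursday; with Sunday=0 that is 4.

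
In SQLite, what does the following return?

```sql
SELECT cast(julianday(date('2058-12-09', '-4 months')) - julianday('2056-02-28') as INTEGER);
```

893

Adding -4 months to 2058-12-09 gives 2058-08-09.
1 day remains in February 2056 after the 28th (29 − 28).
Full months from March 2056 through July 2058 contribute their day counts.
Then 9 days into August 2058.
Total: 1 + 31 + 30 + 31 + 30 + 31 + 31 + 30 + 31 + 30 + 31 + 31 + 28 + 31 + 30 + 31 + 30 + 31 + 31 + 30 + 31 + 30 + 31 + 31 + 28 + 31 + 30 + 31 + 30 + 31 + 9 = 893.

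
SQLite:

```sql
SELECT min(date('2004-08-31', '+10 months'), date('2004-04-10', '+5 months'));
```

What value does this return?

date('2004-08-31', '+10 months') → 2005-07-01.
date('2004-04-10', '+5 months') → 2004-09-10.
Earlier of the two is 2004-09-10.

2004-09-10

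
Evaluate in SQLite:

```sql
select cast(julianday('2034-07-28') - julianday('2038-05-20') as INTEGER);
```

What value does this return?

-1392

3 days remain in July 2034 after the 28th (31 − 28).
Full months from August 2034 through April 2038 contribute their day counts.
Then 20 days into May 2038.
Total: 3 + 31 + 30 + 31 + 30 + 31 + 31 + 28 + 31 + 30 + 31 + 30 + 31 + 31 + 30 + 31 + 30 + 31 + 31 + 29 + 31 + 30 + 31 + 30 + 31 + 31 + 30 + 31 + 30 + 31 + 31 + 28 + 31 + 30 + 31 + 30 + 31 + 31 + 30 + 31 + 30 + 31 + 31 + 28 + 31 + 30 + 20 = 1392.
The subtraction is earlier − later, so the result is −1392 → -1392.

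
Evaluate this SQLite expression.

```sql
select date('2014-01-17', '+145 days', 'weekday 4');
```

Applying '+145 days' to 2014-01-17: counting 145 days forward gives 2014-06-11.
`weekday 4` advances to the next Thursday; 2014-06-11 is a Wednesday, so it moves forward to 2014-06-12.

2014-06-12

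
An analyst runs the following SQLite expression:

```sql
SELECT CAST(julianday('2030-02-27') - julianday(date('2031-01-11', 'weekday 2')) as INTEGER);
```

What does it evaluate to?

-321

`weekday 2` advances to the next Tuesday; 2031-01-11 is a Saturday, so it moves forward to 2031-01-14.
1 day remains in February 2030 after the 27th (28 − 27).
Full months from March 2030 through December 2030 contribute their day counts.
Then 14 days into January 2031.
Total: 1 + 31 + 30 + 31 + 30 + 31 + 31 + 30 + 31 + 30 + 31 + 14 = 321.
The subtraction is earlier − later, so the result is −321 → -321.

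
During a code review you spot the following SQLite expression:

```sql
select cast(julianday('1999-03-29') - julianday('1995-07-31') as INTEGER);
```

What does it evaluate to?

1337

0 days remain in July 1995 after the 31st (31 − 31).
Full months from August 1995 through February 1999 contribute their day counts.
Then 29 days into March 1999.
Total: 0 + 31 + 30 + 31 + 30 + 31 + 31 + 29 + 31 + 30 + 31 + 30 + 31 + 31 + 30 + 31 + 30 + 31 + 31 + 28 + 31 + 30 + 31 + 30 + 31 + 31 + 30 + 31 + 30 + 31 + 31 + 28 + 31 + 30 + 31 + 30 + 31 + 31 + 30 + 31 + 30 + 31 + 31 + 28 + 29 = 1337.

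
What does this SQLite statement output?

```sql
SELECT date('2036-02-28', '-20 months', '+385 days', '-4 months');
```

Adding -20 months to 2036-02-28 gives 2034-06-28.
Applying '+385 days' to 2034-06-28: counting 385 days forward gives 2035-07-18.
Adding -4 months to 2035-07-18 gives 2035-03-18.

2035-03-18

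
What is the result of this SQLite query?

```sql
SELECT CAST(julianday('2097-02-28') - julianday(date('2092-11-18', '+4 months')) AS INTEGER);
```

1443

Adding +4 months to 2092-11-18 gives 2093-03-18.
13 days remain in March 2093 after the 18th (31 − 18).
Full months from April 2093 through January 2097 contribute their day counts.
Then 28 days into February 2097.
Total: 13 + 30 + 31 + 30 + 31 + 31 + 30 + 31 + 30 + 31 + 31 + 28 + 31 + 30 + 31 + 30 + 31 + 31 + 30 + 31 + 30 + 31 + 31 + 28 + 31 + 30 + 31 + 30 + 31 + 31 + 30 + 31 + 30 + 31 + 31 + 29 + 31 + 30 + 31 + 30 + 31 + 31 + 30 + 31 + 30 + 31 + 31 + 28 = 1443.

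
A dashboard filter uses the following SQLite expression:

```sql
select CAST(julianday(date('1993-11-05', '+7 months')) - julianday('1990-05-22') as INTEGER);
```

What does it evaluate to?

1475

Adding +7 months to 1993-11-05 gives 1994-06-05.
9 days remain in May 1990 after the 22nd (31 − 22).
Full months from June 1990 through May 1994 contribute their day counts.
Then 5 days into June 1994.
Total: 9 + 30 + 31 + 31 + 30 + 31 + 30 + 31 + 31 + 28 + 31 + 30 + 31 + 30 + 31 + 31 + 30 + 31 + 30 + 31 + 31 + 29 + 31 + 30 + 31 + 30 + 31 + 31 + 30 + 31 + 30 + 31 + 31 + 28 + 31 + 30 + 31 + 30 + 31 + 31 + 30 + 31 + 30 + 31 + 31 + 28 + 31 + 30 + 31 + 5 = 1475.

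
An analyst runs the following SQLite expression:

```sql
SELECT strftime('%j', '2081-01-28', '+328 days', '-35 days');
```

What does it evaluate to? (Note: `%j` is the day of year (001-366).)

321

First apply '+328 days', '-35 days': 2081-01-28 → 2081-11-17.
Day-of-year for 2081-11-17: days since 2081-01-01 inclusive = 321, zero-padded to 321.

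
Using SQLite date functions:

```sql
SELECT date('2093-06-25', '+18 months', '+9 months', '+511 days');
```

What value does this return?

Adding +18 months to 2093-06-25 gives 2094-12-25.
Adding +9 months to 2094-12-25 gives 2095-09-25.
Applying '+511 days' to 2095-09-25: counting 511 days forward gives 2097-02-17.

2097-02-17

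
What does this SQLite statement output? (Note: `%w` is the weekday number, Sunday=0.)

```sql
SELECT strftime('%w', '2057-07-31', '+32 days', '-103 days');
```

First apply '+32 days', '-103 days': 2057-07-31 → 2057-05-21.
2057-05-21 is a Monday; with Sunday=0 that is 1.

1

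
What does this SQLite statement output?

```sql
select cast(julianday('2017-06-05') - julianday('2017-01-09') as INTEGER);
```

22 days remain in January 2017 after the 9th (31 − 9).
February 2017: 28 days.
March 2017: 31 days.
April 2017: 30 days.
May 2017: 31 days.
Then 5 days into June 2017.
Total: 22 + 28 + 31 + 30 + 31 + 5 = 147.

147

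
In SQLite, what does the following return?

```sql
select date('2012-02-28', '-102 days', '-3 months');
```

2011-08-18

Applying '-102 days' to 2012-02-28: counting 102 days back gives 2011-11-18.
Adding -3 months to 2011-11-18 gives 2011-08-18.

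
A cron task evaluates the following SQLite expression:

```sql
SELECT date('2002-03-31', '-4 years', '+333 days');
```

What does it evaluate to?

Adding -4 years to 2002-03-31 gives 1998-03-31.
Applying '+333 days' to 1998-03-31: counting 333 days forward gives 1999-02-27.

1999-02-27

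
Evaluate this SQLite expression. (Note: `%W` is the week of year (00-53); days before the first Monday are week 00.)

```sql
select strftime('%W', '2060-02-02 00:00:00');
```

05

2060-02-02 is a Monday. SQLite's %W counts Mondays since the year started; the result is 05.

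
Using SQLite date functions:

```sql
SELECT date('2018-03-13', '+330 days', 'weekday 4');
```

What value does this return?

Applying '+330 days' to 2018-03-13: counting 330 days forward gives 2019-02-06.
`weekday 4` advances to the next Thursday; 2019-02-06 is a Wednesday, so it moves forward to 2019-02-07.

2019-02-07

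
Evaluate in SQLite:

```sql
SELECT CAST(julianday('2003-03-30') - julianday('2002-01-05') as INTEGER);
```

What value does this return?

449

26 days remain in January 2002 after the 5th (31 − 5).
Full months from February 2002 through February 2003 contribute their day counts.
Then 30 days into March 2003.
Total: 26 + 28 + 31 + 30 + 31 + 30 + 31 + 31 + 30 + 31 + 30 + 31 + 31 + 28 + 30 = 449.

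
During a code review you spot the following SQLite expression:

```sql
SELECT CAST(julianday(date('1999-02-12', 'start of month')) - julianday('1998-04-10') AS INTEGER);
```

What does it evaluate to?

297

`start of month` rewinds 1999-02-12 to 1999-02-01.
20 days remain in April 1998 after the 10th (30 − 10).
Full months from May 1998 through January 1999 contribute their day counts.
Then 1 day into February 1999.
Total: 20 + 31 + 30 + 31 + 31 + 30 + 31 + 30 + 31 + 31 + 1 = 297.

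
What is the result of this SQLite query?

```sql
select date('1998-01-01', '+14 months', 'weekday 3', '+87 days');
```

1999-05-29

Adding +14 months to 1998-01-01 gives 1999-03-01.
`weekday 3` advances to the next Wednesday; 1999-03-01 is a Monday, so it moves forward to 1999-03-03.
Applying '+87 days' to 1999-03-03: counting 87 days forward gives 1999-05-29.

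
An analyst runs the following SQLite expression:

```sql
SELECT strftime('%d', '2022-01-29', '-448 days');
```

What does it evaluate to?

07

First apply '-448 days': 2022-01-29 → 2020-11-07.
`%d` extracts the 2-digit day of month: 07.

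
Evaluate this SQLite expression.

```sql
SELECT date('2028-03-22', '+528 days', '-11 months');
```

Applying '+528 days' to 2028-03-22: counting 528 days forward gives 2029-09-01.
Adding -11 months to 2029-09-01 gives 2028-10-01.

2028-10-01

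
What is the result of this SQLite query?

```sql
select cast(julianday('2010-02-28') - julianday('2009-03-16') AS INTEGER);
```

15 days remain in March 2009 after the 16th (31 − 16).
Full months from April 2009 through January 2010 contribute their day counts.
Then 28 days into February 2010.
Total: 15 + 30 + 31 + 30 + 31 + 31 + 30 + 31 + 30 + 31 + 31 + 28 = 349.

349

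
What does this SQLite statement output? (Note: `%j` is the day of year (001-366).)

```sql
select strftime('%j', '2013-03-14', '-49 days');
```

First apply '-49 days': 2013-03-14 → 2013-01-24.
Day-of-year for 2013-01-24: days since 2013-01-01 inclusive = 24, zero-padded to 024.

024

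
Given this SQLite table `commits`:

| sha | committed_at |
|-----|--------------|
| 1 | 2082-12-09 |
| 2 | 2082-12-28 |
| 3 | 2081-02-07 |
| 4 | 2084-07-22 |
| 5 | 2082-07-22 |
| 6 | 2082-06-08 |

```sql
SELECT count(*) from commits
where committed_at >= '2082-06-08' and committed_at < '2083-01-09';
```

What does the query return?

Rows in [2082-06-08, 2083-01-09): 2082-12-09, 2082-12-28, 2082-07-22, 2082-06-08 → 4 rows.

4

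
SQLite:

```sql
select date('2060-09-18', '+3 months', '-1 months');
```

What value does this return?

Adding +3 months to 2060-09-18 gives 2060-12-18.
Adding -1 month to 2060-12-18 gives 2060-11-18.

2060-11-18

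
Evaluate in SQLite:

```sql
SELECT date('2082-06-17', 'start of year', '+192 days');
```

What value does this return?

`start of year` rewinds 2082-06-17 to 2082-01-01.
Applying '+192 days' to 2082-01-01: counting 192 days forward gives 2082-07-12.

2082-07-12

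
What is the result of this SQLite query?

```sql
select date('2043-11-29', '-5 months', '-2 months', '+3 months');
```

Adding -5 months to 2043-11-29 gives 2043-06-29.
Adding -2 months to 2043-06-29 gives 2043-04-29.
Adding +3 months to 2043-04-29 gives 2043-07-29.

2043-07-29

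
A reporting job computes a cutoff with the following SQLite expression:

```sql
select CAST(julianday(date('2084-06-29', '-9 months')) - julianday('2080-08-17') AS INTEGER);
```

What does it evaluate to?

1138

Adding -9 months to 2084-06-29 gives 2083-09-29.
14 days remain in August 2080 after the 17th (31 − 17).
Full months from September 2080 through August 2083 contribute their day counts.
Then 29 days into September 2083.
Total: 14 + 30 + 31 + 30 + 31 + 31 + 28 + 31 + 30 + 31 + 30 + 31 + 31 + 30 + 31 + 30 + 31 + 31 + 28 + 31 + 30 + 31 + 30 + 31 + 31 + 30 + 31 + 30 + 31 + 31 + 28 + 31 + 30 + 31 + 30 + 31 + 31 + 29 = 1138.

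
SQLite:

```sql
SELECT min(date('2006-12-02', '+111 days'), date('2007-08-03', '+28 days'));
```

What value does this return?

2007-03-23

date('2006-12-02', '+111 days') → 2007-03-23.
date('2007-08-03', '+28 days') → 2007-08-31.
Earlier of the two is 2007-03-23.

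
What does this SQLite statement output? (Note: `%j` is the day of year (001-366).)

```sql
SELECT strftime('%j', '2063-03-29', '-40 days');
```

First apply '-40 days': 2063-03-29 → 2063-02-17.
Day-of-year for 2063-02-17: days since 2063-01-01 inclusive = 48, zero-padded to 048.

048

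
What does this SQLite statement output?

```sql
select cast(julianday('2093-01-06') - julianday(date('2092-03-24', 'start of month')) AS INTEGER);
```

`start of month` rewinds 2092-03-24 to 2092-03-01.
30 days remain in March 2092 after the 1st (31 − 1).
Full months from April 2092 through December 2092 contribute their day counts.
Then 6 days into January 2093.
Total: 30 + 30 + 31 + 30 + 31 + 31 + 30 + 31 + 30 + 31 + 6 = 311.

311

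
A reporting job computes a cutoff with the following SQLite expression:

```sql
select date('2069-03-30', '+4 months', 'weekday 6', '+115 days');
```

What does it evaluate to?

Adding +4 months to 2069-03-30 gives 2069-07-30.
`weekday 6` advances to the next Saturday; 2069-07-30 is a Tuesday, so it moves forward to 2069-08-03.
Applying '+115 days' to 2069-08-03: counting 115 days forward gives 2069-11-26.

2069-11-26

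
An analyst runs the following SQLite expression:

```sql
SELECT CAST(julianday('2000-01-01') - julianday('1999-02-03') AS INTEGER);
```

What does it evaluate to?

332

25 days remain in February 1999 after the 3rd (28 − 3).
Full months from March 1999 through December 1999 contribute their day counts.
Then 1 day into January 2000.
Total: 25 + 31 + 30 + 31 + 30 + 31 + 31 + 30 + 31 + 30 + 31 + 1 = 332.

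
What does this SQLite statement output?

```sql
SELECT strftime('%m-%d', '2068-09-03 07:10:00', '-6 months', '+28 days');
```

First apply '-6 months', '+28 days': 2068-09-03 07:10:00 → 2068-03-31 07:10:00.
`%m-%d` extracts the month-day: 03-31.

03-31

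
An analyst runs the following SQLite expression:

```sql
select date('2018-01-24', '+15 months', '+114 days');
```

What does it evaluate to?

2019-08-16

Adding +15 months to 2018-01-24 gives 2019-04-24.
Applying '+114 days' to 2019-04-24: counting 114 days forward gives 2019-08-16.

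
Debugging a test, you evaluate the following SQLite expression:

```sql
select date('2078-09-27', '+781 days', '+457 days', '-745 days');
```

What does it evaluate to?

2080-02-02

Applying '+781 days' to 2078-09-27: counting 781 days forward gives 2080-11-16.
Applying '+457 days' to 2080-11-16: counting 457 days forward gives 2082-02-16.
Applying '-745 days' to 2082-02-16: counting 745 days back gives 2080-02-02.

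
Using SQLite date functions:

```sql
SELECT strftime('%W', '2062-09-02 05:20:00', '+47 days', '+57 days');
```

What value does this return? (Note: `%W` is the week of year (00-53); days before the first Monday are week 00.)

First apply '+47 days', '+57 days': 2062-09-02 05:20:00 → 2062-12-15 05:20:00.
2062-12-15 is a Friday. SQLite's %W counts Mondays since the year started; the result is 50.

50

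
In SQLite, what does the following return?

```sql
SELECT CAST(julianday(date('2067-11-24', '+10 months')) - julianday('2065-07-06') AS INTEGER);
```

Adding +10 months to 2067-11-24 gives 2068-09-24.
25 days remain in July 2065 after the 6th (31 − 6).
Full months from August 2065 through August 2068 contribute their day counts.
Then 24 days into September 2068.
Total: 25 + 31 + 30 + 31 + 30 + 31 + 31 + 28 + 31 + 30 + 31 + 30 + 31 + 31 + 30 + 31 + 30 + 31 + 31 + 28 + 31 + 30 + 31 + 30 + 31 + 31 + 30 + 31 + 30 + 31 + 31 + 29 + 31 + 30 + 31 + 30 + 31 + 31 + 24 = 1176.

1176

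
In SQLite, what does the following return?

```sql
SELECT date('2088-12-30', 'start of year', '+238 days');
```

2088-08-26

`start of year` rewinds 2088-12-30 to 2088-01-01.
Applying '+238 days' to 2088-01-01: counting 238 days forward gives 2088-08-26.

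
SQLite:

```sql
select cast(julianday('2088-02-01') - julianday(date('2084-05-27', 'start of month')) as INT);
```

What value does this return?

`start of month` rewinds 2084-05-27 to 2084-05-01.
30 days remain in May 2084 after the 1st (31 − 1).
Full months from June 2084 through January 2088 contribute their day counts.
Then 1 day into February 2088.
Total: 30 + 30 + 31 + 31 + 30 + 31 + 30 + 31 + 31 + 28 + 31 + 30 + 31 + 30 + 31 + 31 + 30 + 31 + 30 + 31 + 31 + 28 + 31 + 30 + 31 + 30 + 31 + 31 + 30 + 31 + 30 + 31 + 31 + 28 + 31 + 30 + 31 + 30 + 31 + 31 + 30 + 31 + 30 + 31 + 31 + 1 = 1371.

1371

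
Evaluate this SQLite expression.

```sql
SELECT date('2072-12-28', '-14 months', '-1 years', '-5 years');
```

2065-10-28

Adding -14 months to 2072-12-28 gives 2071-10-28.
Adding -1 year to 2071-10-28 gives 2070-10-28.
Adding -5 years to 2070-10-28 gives 2065-10-28.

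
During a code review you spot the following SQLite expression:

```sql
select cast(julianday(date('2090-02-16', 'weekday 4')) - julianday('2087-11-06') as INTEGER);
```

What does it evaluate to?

833

`weekday 4` advances to the next Thursday; 2090-02-16 is already a Thursday, so it stays at 2090-02-16.
24 days remain in November 2087 after the 6th (30 − 6).
Full months from December 2087 through January 2090 contribute their day counts.
Then 16 days into February 2090.
Total: 24 + 31 + 31 + 29 + 31 + 30 + 31 + 30 + 31 + 31 + 30 + 31 + 30 + 31 + 31 + 28 + 31 + 30 + 31 + 30 + 31 + 31 + 30 + 31 + 30 + 31 + 31 + 16 = 833.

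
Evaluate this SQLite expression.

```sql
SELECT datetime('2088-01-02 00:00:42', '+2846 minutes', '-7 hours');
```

2846 minutes = 47h 26m; +2846 minutes from 2088-01-02 00:00:42 is 2088-01-03 23:26:42 (crosses midnight).
-7 hours from 2088-01-03 23:26:42 is 2088-01-03 16:26:42.

2088-01-03 16:26:42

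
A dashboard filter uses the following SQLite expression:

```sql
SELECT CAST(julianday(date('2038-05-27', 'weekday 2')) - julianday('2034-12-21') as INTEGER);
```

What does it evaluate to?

1258

`weekday 2` advances to the next Tuesday; 2038-05-27 is a Thursday, so it moves forward to 2038-06-01.
10 days remain in December 2034 after the 21st (31 − 21).
Full months from January 2035 through May 2038 contribute their day counts.
Then 1 day into June 2038.
Total: 10 + 31 + 28 + 31 + 30 + 31 + 30 + 31 + 31 + 30 + 31 + 30 + 31 + 31 + 29 + 31 + 30 + 31 + 30 + 31 + 31 + 30 + 31 + 30 + 31 + 31 + 28 + 31 + 30 + 31 + 30 + 31 + 31 + 30 + 31 + 30 + 31 + 31 + 28 + 31 + 30 + 31 + 1 = 1258.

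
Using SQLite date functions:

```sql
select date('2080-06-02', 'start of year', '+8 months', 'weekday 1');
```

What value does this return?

`start of year` rewinds 2080-06-02 to 2080-01-01.
Adding +8 months to 2080-01-01 gives 2080-09-01.
`weekday 1` advances to the next Monday; 2080-09-01 is a Sunday, so it moves forward to 2080-09-02.

2080-09-02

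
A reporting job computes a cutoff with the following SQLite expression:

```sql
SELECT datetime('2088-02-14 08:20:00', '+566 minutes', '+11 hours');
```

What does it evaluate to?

566 minutes = 9h 26m; +566 minutes from 2088-02-14 08:20:00 is 2088-02-14 17:46:00.
+11 hours from 2088-02-14 17:46:00 is 2088-02-15 04:46:00 (crosses midnight).

2088-02-15 04:46:00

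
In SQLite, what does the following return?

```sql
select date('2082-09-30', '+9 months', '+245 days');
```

Adding +9 months to 2082-09-30 gives 2083-06-30.
Applying '+245 days' to 2083-06-30: counting 245 days forward gives 2084-03-01.

2084-03-01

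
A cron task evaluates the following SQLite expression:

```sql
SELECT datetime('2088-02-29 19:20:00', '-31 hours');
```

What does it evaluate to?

-31 hours from 2088-02-29 19:20:00 is 2088-02-28 12:20:00 (crosses midnight).

2088-02-28 12:20:00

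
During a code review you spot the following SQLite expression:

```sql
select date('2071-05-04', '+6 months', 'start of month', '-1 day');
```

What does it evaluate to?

Adding +6 months to 2071-05-04 gives 2071-11-04.
`start of month` rewinds 2071-11-04 to 2071-11-01.
Going back 1 day from 2071-11-01 reaches 2071-10-31 (last day of October, 31 days).

2071-10-31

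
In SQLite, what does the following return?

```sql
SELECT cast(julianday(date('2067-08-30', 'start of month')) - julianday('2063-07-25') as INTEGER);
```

`start of month` rewinds 2067-08-30 to 2067-08-01.
6 days remain in July 2063 after the 25th (31 − 25).
Full months from August 2063 through July 2067 contribute their day counts.
Then 1 day into August 2067.
Total: 6 + 31 + 30 + 31 + 30 + 31 + 31 + 29 + 31 + 30 + 31 + 30 + 31 + 31 + 30 + 31 + 30 + 31 + 31 + 28 + 31 + 30 + 31 + 30 + 31 + 31 + 30 + 31 + 30 + 31 + 31 + 28 + 31 + 30 + 31 + 30 + 31 + 31 + 30 + 31 + 30 + 31 + 31 + 28 + 31 + 30 + 31 + 30 + 31 + 1 = 1468.

1468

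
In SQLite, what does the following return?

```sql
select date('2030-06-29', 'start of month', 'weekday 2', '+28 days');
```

2030-07-02

`start of month` rewinds 2030-06-29 to 2030-06-01.
`weekday 2` advances to the next Tuesday; 2030-06-01 is a Saturday, so it moves forward to 2030-06-04.
June 2030 has 30 days; 26 remain after the 4th, so 27 days reach 2030-07-01.
Advancing 1 more day within July lands on 2030-07-02.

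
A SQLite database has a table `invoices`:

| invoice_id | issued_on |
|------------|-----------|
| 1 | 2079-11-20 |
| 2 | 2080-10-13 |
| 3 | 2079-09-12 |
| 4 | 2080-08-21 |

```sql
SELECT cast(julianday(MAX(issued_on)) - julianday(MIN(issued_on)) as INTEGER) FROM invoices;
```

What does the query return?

MIN = 2079-09-12, MAX = 2080-10-13.
18 days remain in September 2079 after the 12th (30 − 12).
Full months from October 2079 through September 2080 contribute their day counts.
Then 13 days into October 2080.
Total: 18 + 31 + 30 + 31 + 31 + 29 + 31 + 30 + 31 + 30 + 31 + 31 + 30 + 13 = 397.

397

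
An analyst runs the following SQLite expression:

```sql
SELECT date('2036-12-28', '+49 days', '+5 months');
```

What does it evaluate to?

Applying '+49 days' to 2036-12-28: counting 49 days forward gives 2037-02-15.
Adding +5 months to 2037-02-15 gives 2037-07-15.

2037-07-15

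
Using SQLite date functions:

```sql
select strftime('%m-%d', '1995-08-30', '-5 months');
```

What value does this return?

03-30

First apply '-5 months': 1995-08-30 → 1995-03-30.
`%m-%d` extracts the month-day: 03-30.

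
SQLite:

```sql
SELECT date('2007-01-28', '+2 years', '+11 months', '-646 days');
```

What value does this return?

Adding +2 years to 2007-01-28 gives 2009-01-28.
Adding +11 months to 2009-01-28 gives 2009-12-28.
Applying '-646 days' to 2009-12-28: counting 646 days back gives 2008-03-22.

2008-03-22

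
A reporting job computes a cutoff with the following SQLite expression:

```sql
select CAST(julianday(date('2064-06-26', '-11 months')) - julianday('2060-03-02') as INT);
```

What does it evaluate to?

1241

Adding -11 months to 2064-06-26 gives 2063-07-26.
29 days remain in March 2060 after the 2nd (31 − 2).
Full months from April 2060 through June 2063 contribute their day counts.
Then 26 days into July 2063.
Total: 29 + 30 + 31 + 30 + 31 + 31 + 30 + 31 + 30 + 31 + 31 + 28 + 31 + 30 + 31 + 30 + 31 + 31 + 30 + 31 + 30 + 31 + 31 + 28 + 31 + 30 + 31 + 30 + 31 + 31 + 30 + 31 + 30 + 31 + 31 + 28 + 31 + 30 + 31 + 30 + 26 = 1241.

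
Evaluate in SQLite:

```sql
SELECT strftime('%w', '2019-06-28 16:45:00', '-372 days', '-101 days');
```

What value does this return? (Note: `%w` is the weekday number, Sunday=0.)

1

First apply '-372 days', '-101 days': 2019-06-28 16:45:00 → 2018-03-12 16:45:00.
2018-03-12 is a Monday; with Sunday=0 that is 1.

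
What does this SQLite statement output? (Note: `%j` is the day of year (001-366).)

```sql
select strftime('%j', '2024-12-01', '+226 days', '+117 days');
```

First apply '+226 days', '+117 days': 2024-12-01 → 2025-11-09.
Day-of-year for 2025-11-09: days since 2025-01-01 inclusive = 313, zero-padded to 313.

313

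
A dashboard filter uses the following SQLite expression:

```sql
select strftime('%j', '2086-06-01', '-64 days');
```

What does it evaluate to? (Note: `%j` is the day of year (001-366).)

First apply '-64 days': 2086-06-01 → 2086-03-29.
Day-of-year for 2086-03-29: days since 2086-01-01 inclusive = 88, zero-padded to 088.

088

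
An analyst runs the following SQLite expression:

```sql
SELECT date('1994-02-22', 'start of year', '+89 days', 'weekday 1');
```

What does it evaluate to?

`start of year` rewinds 1994-02-22 to 1994-01-01.
Applying '+89 days' to 1994-01-01: counting 89 days forward gives 1994-03-31.
`weekday 1` advances to the next Monday; 1994-03-31 is a Thursday, so it moves forward to 1994-04-04.

1994-04-04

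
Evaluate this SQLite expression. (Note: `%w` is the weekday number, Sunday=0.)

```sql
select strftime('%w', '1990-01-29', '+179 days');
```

First apply '+179 days': 1990-01-29 → 1990-07-27.
1990-07-27 is a Friday; with Sunday=0 that is 5.

5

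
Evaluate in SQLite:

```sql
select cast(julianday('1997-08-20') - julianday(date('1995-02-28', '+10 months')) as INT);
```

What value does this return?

Adding +10 months to 1995-02-28 gives 1995-12-28.
3 days remain in December 1995 after the 28th (31 − 28).
Full months from January 1996 through July 1997 contribute their day counts.
Then 20 days into August 1997.
Total: 3 + 31 + 29 + 31 + 30 + 31 + 30 + 31 + 31 + 30 + 31 + 30 + 31 + 31 + 28 + 31 + 30 + 31 + 30 + 31 + 20 = 601.

601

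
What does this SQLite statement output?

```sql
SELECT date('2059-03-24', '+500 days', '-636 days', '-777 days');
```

2056-09-22

Applying '+500 days' to 2059-03-24: counting 500 days forward gives 2060-08-05.
Applying '-636 days' to 2060-08-05: counting 636 days back gives 2058-11-08.
Applying '-777 days' to 2058-11-08: counting 777 days back gives 2056-09-22.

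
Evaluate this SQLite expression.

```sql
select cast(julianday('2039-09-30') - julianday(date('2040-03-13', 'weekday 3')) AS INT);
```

-166

`weekday 3` advances to the next Wednesday; 2040-03-13 is a Tuesday, so it moves forward to 2040-03-14.
0 days remain in September 2039 after the 30th (30 − 30).
October 2039: 31 days.
November 2039: 30 days.
December 2039: 31 days.
January 2040: 31 days.
February 2040: 29 days (leap year).
Then 14 days into March 2040.
Total: 0 + 31 + 30 + 31 + 31 + 29 + 14 = 166.
The subtraction is earlier − later, so the result is −166 → -166.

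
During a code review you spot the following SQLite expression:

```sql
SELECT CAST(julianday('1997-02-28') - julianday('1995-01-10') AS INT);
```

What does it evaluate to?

21 days remain in January 1995 after the 10th (31 − 10).
Full months from February 1995 through January 1997 contribute their day counts.
Then 28 days into February 1997.
Total: 21 + 28 + 31 + 30 + 31 + 30 + 31 + 31 + 30 + 31 + 30 + 31 + 31 + 29 + 31 + 30 + 31 + 30 + 31 + 31 + 30 + 31 + 30 + 31 + 31 + 28 = 780.

780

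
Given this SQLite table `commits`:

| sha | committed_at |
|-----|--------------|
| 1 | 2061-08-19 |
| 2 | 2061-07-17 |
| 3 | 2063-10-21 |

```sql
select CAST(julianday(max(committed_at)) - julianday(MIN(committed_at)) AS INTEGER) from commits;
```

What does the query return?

MIN = 2061-07-17, MAX = 2063-10-21.
14 days remain in July 2061 after the 17th (31 − 17).
Full months from August 2061 through September 2063 contribute their day counts.
Then 21 days into October 2063.
Total: 14 + 31 + 30 + 31 + 30 + 31 + 31 + 28 + 31 + 30 + 31 + 30 + 31 + 31 + 30 + 31 + 30 + 31 + 31 + 28 + 31 + 30 + 31 + 30 + 31 + 31 + 30 + 21 = 826.

826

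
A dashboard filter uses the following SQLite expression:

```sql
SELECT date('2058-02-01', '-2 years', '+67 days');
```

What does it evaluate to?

2056-04-08

Adding -2 years to 2058-02-01 gives 2056-02-01.
Applying '+67 days' to 2056-02-01: counting 67 days forward gives 2056-04-08.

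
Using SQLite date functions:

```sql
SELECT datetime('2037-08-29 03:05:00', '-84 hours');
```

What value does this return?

-84 hours from 2037-08-29 03:05:00 is 2037-08-25 15:05:00 (crosses midnight).

2037-08-25 15:05:00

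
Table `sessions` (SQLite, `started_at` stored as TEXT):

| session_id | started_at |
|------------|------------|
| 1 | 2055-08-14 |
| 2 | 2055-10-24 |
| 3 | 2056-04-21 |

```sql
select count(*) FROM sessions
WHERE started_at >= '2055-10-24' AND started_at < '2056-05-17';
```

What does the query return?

2

Rows in [2055-10-24, 2056-05-17): 2055-10-24, 2056-04-21 → 2 rows.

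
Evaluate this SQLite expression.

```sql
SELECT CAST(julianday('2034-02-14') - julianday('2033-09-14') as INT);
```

153

16 days remain in September 2033 after the 14th (30 − 14).
October 2033: 31 days.
November 2033: 30 days.
December 2033: 31 days.
January 2034: 31 days.
Then 14 days into February 2034.
Total: 16 + 31 + 30 + 31 + 31 + 14 = 153.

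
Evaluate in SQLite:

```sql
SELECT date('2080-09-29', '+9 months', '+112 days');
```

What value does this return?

Adding +9 months to 2080-09-29 gives 2081-06-29.
Applying '+112 days' to 2081-06-29: counting 112 days forward gives 2081-10-19.

2081-10-19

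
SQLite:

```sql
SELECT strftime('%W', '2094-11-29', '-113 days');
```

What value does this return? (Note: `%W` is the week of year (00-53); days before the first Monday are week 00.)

31

First apply '-113 days': 2094-11-29 → 2094-08-08.
2094-08-08 is a Sunday. SQLite's %W counts Mondays since the year started; the result is 31.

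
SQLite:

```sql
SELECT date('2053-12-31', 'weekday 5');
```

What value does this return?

2054-01-02

`weekday 5` advances to the next Friday; 2053-12-31 is a Wednesday, so it moves forward to 2054-01-02.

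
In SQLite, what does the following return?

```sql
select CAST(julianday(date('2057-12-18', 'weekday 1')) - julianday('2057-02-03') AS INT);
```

324

`weekday 1` advances to the next Monday; 2057-12-18 is a Tuesday, so it moves forward to 2057-12-24.
25 days remain in February 2057 after the 3rd (28 − 3).
Full months from March 2057 through November 2057 contribute their day counts.
Then 24 days into December 2057.
Total: 25 + 31 + 30 + 31 + 30 + 31 + 31 + 30 + 31 + 30 + 24 = 324.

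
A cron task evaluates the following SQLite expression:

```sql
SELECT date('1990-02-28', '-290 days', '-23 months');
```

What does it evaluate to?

Applying '-290 days' to 1990-02-28: counting 290 days back gives 1989-05-14.
Adding -23 months to 1989-05-14 gives 1987-06-14.

1987-06-14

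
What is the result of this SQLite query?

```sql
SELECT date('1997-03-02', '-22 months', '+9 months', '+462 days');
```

1997-05-09

Adding -22 months to 1997-03-02 gives 1995-05-02.
Adding +9 months to 1995-05-02 gives 1996-02-02.
Applying '+462 days' to 1996-02-02: counting 462 days forward gives 1997-05-09.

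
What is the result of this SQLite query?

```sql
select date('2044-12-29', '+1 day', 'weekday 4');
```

Advancing 1 more day within December lands on 2044-12-30.
`weekday 4` advances to the next Thursday; 2044-12-30 is a Friday, so it moves forward to 2045-01-05.

2045-01-05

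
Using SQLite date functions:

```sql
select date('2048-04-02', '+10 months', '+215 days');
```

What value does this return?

2049-09-05

Adding +10 months to 2048-04-02 gives 2049-02-02.
Applying '+215 days' to 2049-02-02: counting 215 days forward gives 2049-09-05.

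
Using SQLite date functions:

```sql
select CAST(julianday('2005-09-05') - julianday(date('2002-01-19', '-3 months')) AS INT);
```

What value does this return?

1417

Adding -3 months to 2002-01-19 gives 2001-10-19.
12 days remain in October 2001 after the 19th (31 − 19).
Full months from November 2001 through August 2005 contribute their day counts.
Then 5 days into September 2005.
Total: 12 + 30 + 31 + 31 + 28 + 31 + 30 + 31 + 30 + 31 + 31 + 30 + 31 + 30 + 31 + 31 + 28 + 31 + 30 + 31 + 30 + 31 + 31 + 30 + 31 + 30 + 31 + 31 + 29 + 31 + 30 + 31 + 30 + 31 + 31 + 30 + 31 + 30 + 31 + 31 + 28 + 31 + 30 + 31 + 30 + 31 + 31 + 5 = 1417.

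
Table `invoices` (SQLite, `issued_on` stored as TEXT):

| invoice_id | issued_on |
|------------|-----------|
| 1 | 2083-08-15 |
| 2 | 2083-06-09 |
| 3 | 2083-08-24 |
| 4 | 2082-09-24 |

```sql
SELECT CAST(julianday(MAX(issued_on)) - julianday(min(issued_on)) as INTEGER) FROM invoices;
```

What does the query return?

334

MIN = 2082-09-24, MAX = 2083-08-24.
6 days remain in September 2082 after the 24th (30 − 24).
Full months from October 2082 through July 2083 contribute their day counts.
Then 24 days into August 2083.
Total: 6 + 31 + 30 + 31 + 31 + 28 + 31 + 30 + 31 + 30 + 31 + 24 = 334.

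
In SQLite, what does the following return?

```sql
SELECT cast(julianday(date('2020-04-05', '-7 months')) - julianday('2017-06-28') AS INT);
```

799

Adding -7 months to 2020-04-05 gives 2019-09-05.
2 days remain in June 2017 after the 28th (30 − 28).
Full months from July 2017 through August 2019 contribute their day counts.
Then 5 days into September 2019.
Total: 2 + 31 + 31 + 30 + 31 + 30 + 31 + 31 + 28 + 31 + 30 + 31 + 30 + 31 + 31 + 30 + 31 + 30 + 31 + 31 + 28 + 31 + 30 + 31 + 30 + 31 + 31 + 5 = 799.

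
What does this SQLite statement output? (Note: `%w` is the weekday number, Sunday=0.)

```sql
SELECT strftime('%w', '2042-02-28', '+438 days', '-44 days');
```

First apply '+438 days', '-44 days': 2042-02-28 → 2043-03-29.
2043-03-29 is a Sunday; with Sunday=0 that is 0.

0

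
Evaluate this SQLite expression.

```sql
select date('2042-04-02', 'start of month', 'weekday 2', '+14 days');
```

`start of month` rewinds 2042-04-02 to 2042-04-01.
`weekday 2` advances to the next Tuesday; 2042-04-01 is already a Tuesday, so it stays at 2042-04-01.
Advancing 14 more days within April lands on 2042-04-15.

2042-04-15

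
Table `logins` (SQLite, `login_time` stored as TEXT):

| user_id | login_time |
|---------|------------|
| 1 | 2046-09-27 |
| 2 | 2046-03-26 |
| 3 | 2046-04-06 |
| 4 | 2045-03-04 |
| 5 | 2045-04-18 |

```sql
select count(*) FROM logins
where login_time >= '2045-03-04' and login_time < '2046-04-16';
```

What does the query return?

Rows in [2045-03-04, 2046-04-16): 2046-03-26, 2046-04-06, 2045-03-04, 2045-04-18 → 4 rows.

4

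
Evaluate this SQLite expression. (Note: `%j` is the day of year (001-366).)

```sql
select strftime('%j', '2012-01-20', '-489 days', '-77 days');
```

First apply '-489 days', '-77 days': 2012-01-20 → 2010-07-03.
Day-of-year for 2010-07-03: days since 2010-01-01 inclusive = 184, zero-padded to 184.

184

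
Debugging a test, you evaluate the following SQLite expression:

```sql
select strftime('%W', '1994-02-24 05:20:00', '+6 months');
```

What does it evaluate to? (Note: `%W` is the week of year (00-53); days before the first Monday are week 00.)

34

First apply '+6 months': 1994-02-24 05:20:00 → 1994-08-24 05:20:00.
1994-08-24 is a Wednesday. SQLite's %W counts Mondays since the year started; the result is 34.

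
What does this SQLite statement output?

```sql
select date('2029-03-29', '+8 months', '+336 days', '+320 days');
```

2031-09-16

Adding +8 months to 2029-03-29 gives 2029-11-29.
Applying '+336 days' to 2029-11-29: counting 336 days forward gives 2030-10-31.
Applying '+320 days' to 2030-10-31: counting 320 days forward gives 2031-09-16.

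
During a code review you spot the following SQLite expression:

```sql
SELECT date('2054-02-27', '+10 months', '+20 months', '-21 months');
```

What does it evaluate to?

Adding +10 months to 2054-02-27 gives 2054-12-27.
Adding +20 months to 2054-12-27 gives 2056-08-27.
Adding -21 months to 2056-08-27 gives 2054-11-27.

2054-11-27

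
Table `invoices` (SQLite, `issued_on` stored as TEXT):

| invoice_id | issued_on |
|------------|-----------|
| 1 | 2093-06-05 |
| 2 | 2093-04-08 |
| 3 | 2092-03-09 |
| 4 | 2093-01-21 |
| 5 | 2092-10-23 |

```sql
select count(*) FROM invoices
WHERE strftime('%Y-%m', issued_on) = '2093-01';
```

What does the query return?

1

Rows with year-month 2093-01: 2093-01-21 → 1.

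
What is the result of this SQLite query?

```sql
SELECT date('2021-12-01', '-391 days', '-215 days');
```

Applying '-391 days' to 2021-12-01: counting 391 days back gives 2020-11-05.
Applying '-215 days' to 2020-11-05: counting 215 days back gives 2020-04-04.

2020-04-04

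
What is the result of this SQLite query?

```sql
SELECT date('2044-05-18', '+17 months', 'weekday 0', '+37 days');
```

2045-11-28

Adding +17 months to 2044-05-18 gives 2045-10-18.
`weekday 0` advances to the next Sunday; 2045-10-18 is a Wednesday, so it moves forward to 2045-10-22.
October 2045 has 31 days; 9 remain after the 22nd, so 10 days reach 2045-11-01.
Advancing 27 more days within November lands on 2045-11-28.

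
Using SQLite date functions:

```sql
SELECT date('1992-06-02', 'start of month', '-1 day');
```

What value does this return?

`start of month` rewinds 1992-06-02 to 1992-06-01.
Going back 1 day from 1992-06-01 reaches 1992-05-31 (last day of May, 31 days).

1992-05-31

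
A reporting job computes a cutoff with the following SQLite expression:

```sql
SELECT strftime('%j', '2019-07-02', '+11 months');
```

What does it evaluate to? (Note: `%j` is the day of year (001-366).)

First apply '+11 months': 2019-07-02 → 2020-06-02.
Day-of-year for 2020-06-02: days since 2020-01-01 inclusive = 154, zero-padded to 154.

154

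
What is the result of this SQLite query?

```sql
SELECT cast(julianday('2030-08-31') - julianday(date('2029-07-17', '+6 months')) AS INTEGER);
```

Adding +6 months to 2029-07-17 gives 2030-01-17.
14 days remain in January 2030 after the 17th (31 − 17).
Full months from February 2030 through July 2030 contribute their day counts.
Then 31 days into August 2030.
Total: 14 + 28 + 31 + 30 + 31 + 30 + 31 + 31 = 226.

226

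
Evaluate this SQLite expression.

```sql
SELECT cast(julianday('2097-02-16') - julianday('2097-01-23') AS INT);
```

8 days remain in January 2097 after the 23rd (31 − 23).
Then 16 days into February 2097.
Total: 8 + 16 = 24.

24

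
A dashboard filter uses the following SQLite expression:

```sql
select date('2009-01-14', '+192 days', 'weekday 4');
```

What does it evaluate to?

2009-07-30

Applying '+192 days' to 2009-01-14: counting 192 days forward gives 2009-07-25.
`weekday 4` advances to the next Thursday; 2009-07-25 is a Saturday, so it moves forward to 2009-07-30.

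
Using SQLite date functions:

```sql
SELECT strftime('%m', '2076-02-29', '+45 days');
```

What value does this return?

04

First apply '+45 days': 2076-02-29 → 2076-04-14.
`%m` extracts the 2-digit month (01-12): 04.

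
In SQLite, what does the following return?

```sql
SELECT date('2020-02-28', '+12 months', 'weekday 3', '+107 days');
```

Adding +12 months to 2020-02-28 gives 2021-02-28.
`weekday 3` advances to the next Wednesday; 2021-02-28 is a Sunday, so it moves forward to 2021-03-03.
Applying '+107 days' to 2021-03-03: counting 107 days forward gives 2021-06-18.

2021-06-18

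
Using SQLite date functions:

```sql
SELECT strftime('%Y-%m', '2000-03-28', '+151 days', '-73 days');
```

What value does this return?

2000-06

First apply '+151 days', '-73 days': 2000-03-28 → 2000-06-14.
`%Y-%m` extracts the year-month: 2000-06.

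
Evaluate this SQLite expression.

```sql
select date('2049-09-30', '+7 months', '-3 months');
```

Adding +7 months to 2049-09-30 gives 2050-04-30.
Adding -3 months to 2050-04-30 gives 2050-01-30.

2050-01-30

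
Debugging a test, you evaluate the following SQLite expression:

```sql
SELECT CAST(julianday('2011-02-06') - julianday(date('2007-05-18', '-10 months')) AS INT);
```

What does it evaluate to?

Adding -10 months to 2007-05-18 gives 2006-07-18.
13 days remain in July 2006 after the 18th (31 − 18).
Full months from August 2006 through January 2011 contribute their day counts.
Then 6 days into February 2011.
Total: 13 + 31 + 30 + 31 + 30 + 31 + 31 + 28 + 31 + 30 + 31 + 30 + 31 + 31 + 30 + 31 + 30 + 31 + 31 + 29 + 31 + 30 + 31 + 30 + 31 + 31 + 30 + 31 + 30 + 31 + 31 + 28 + 31 + 30 + 31 + 30 + 31 + 31 + 30 + 31 + 30 + 31 + 31 + 28 + 31 + 30 + 31 + 30 + 31 + 31 + 30 + 31 + 30 + 31 + 31 + 6 = 1664.

1664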